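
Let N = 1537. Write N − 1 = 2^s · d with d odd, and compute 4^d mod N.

1537 − 1 = 1536 = 2^9 · 3, so d = 3.
4^1 ≡ 4 (mod 1537)
4^2 ≡ 4^2 = 16 ≡ 16 (mod 1537)
3 = 2 + 1 in binary powers of 2.
So 4^3 ≡ 16 · 4 ≡ 64 (mod 1537).
Squaring chain: 64 → 1022 → 861 → 487 → 471 → 513 → 342 → 152 → 49; never reaches −1, so base 4 is a Miller–Rabin witness that 1537 is composite.

64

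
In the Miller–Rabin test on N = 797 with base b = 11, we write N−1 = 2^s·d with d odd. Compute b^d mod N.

1

797 − 1 = 796 = 2^2 · 199, so d = 199.
11^1 ≡ 11 (mod 797)
11^2 ≡ 11^2 = 121 ≡ 121 (mod 797)
11^4 ≡ 121^2 = 14641 ≡ 295 (mod 797)
11^8 ≡ 295^2 = 87025 ≡ 152 (mod 797)
11^16 ≡ 152^2 = 23104 ≡ 788 (mod 797)
11^32 ≡ 788^2 = 620944 ≡ 81 (mod 797)
11^64 ≡ 81^2 = 6561 ≡ 185 (mod 797)
11^128 ≡ 185^2 = 34225 ≡ 751 (mod 797)
199 = 128 + 64 + 4 + 2 + 1 in binary powers of 2.
So 11^199 ≡ 751 · 185 · 295 · 121 · 11 ≡ 1 (mod 797).
Since 11^d ≡ 1 (mod 797), base 11 does not prove 797 composite.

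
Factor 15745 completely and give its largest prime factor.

67

15745 = 5 · 3149
3149 = 47 · 67
67 is prime.
So 15745 = 5 · 47 · 67; the largest prime factor is 67.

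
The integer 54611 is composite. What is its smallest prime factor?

54611 is odd.
Digit sum 17, not divisible by 3.
Ends in 1: not divisible by 5.
7: 54611 = 7·7801 + 4
11: 54611 = 11·4964 + 7
13: 54611 = 13·4200 + 11
17: 54611 = 17·3212 + 7
19: 54611 = 19·2874 + 5
23: 54611 = 23·2374 + 9
29: 54611 = 29·1883 + 4
31: 54611 = 31·1761 + 20
37: 54611 = 37·1475 + 36
41: 54611 = 41·1331 + 40
43: 54611 = 43·1270 + 1
47: 54611 = 47·1161 + 44
53: 54611 = 53·1030 + 21
59: 54611 = 59·925 + 36
61: 54611 = 61·895 + 16
67: 54611 = 67·815 + 6
71: 54611 = 71·769 + 12
73: 54611 = 73·748 + 7
79: 54611 = 79·691 + 22
83: 54611 = 83·657 + 80
89: 54611 = 89·613 + 54
97: 54611 = 97·563

97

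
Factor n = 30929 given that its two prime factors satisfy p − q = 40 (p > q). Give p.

Since p = q + 40, we have 30929 = q(q + 40), so q² + 40q − 30929 = 0.
Discriminant: 40² + 4·30929 = 1600 + 123716 = 125316; √125316 = 354.
q = (−40 + 354)/2 = 157, and p = q + 40 = 197.
Check: 157 · 197 = 30929.

197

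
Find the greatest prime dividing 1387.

1387 = 19 · 73
73 is prime.
So 1387 = 19 · 73; the largest prime factor is 73.

73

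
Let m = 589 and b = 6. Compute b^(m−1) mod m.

311

6^1 ≡ 6 (mod 589)
6^2 ≡ 6^2 = 36 ≡ 36 (mod 589)
6^4 ≡ 36^2 = 1296 ≡ 118 (mod 589)
6^8 ≡ 118^2 = 13924 ≡ 377 (mod 589)
6^16 ≡ 377^2 = 142129 ≡ 180 (mod 589)
6^32 ≡ 180^2 = 32400 ≡ 5 (mod 589)
6^64 ≡ 5^2 = 25 ≡ 25 (mod 589)
6^128 ≡ 25^2 = 625 ≡ 36 (mod 589)
6^256 ≡ 36^2 = 1296 ≡ 118 (mod 589)
6^512 ≡ 118^2 = 13924 ≡ 377 (mod 589)
588 = 512 + 64 + 8 + 4 in binary powers of 2.
So 6^588 ≡ 377 · 25 · 377 · 118 ≡ 311 (mod 589).
Since 311 ≠ 1, base 6 is a Fermat witness: 589 is composite.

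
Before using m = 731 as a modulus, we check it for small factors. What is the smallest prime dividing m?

17

731 is odd.
Digit sum 11, not divisible by 3.
Ends in 1: not divisible by 5.
7: 731 = 7·104 + 3
11: 731 = 11·66 + 5
13: 731 = 13·56 + 3
17: 731 = 17·43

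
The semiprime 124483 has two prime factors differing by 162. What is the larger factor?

Since p = q + 162, we have 124483 = q(q + 162), so q² + 162q − 124483 = 0.
Discriminant: 162² + 4·124483 = 26244 + 497932 = 524176; √524176 = 724.
q = (−162 + 724)/2 = 281, and p = q + 162 = 443.
Check: 281 · 443 = 124483.

443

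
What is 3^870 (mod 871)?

3^1 ≡ 3 (mod 871)
3^2 ≡ 3^2 = 9 ≡ 9 (mod 871)
3^4 ≡ 9^2 = 81 ≡ 81 (mod 871)
3^8 ≡ 81^2 = 6561 ≡ 464 (mod 871)
3^16 ≡ 464^2 = 215296 ≡ 159 (mod 871)
3^32 ≡ 159^2 = 25281 ≡ 22 (mod 871)
3^64 ≡ 22^2 = 484 ≡ 484 (mod 871)
3^128 ≡ 484^2 = 234256 ≡ 828 (mod 871)
3^256 ≡ 828^2 = 685584 ≡ 107 (mod 871)
3^512 ≡ 107^2 = 11449 ≡ 126 (mod 871)
870 = 512 + 256 + 64 + 32 + 4 + 2 in binary powers of 2.
So 3^870 ≡ 126 · 107 · 484 · 22 · 81 · 9 ≡ 131 (mod 871).
Since 131 ≠ 1, base 3 is a Fermat witness: 871 is composite.

131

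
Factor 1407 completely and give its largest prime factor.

67

1407 = 3 · 469
469 = 7 · 67
67 is prime.
So 1407 = 3 · 7 · 67; the largest prime factor is 67.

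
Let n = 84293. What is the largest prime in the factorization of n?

84293 = 11 · 7663
7663 = 79 · 97
97 is prime.
So 84293 = 11 · 79 · 97; the largest prime factor is 97.

97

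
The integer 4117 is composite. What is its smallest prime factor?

4117 is odd.
Digit sum 13, not divisible by 3.
Ends in 7: not divisible by 5.
7: 4117 = 7·588 + 1
11: 4117 = 11·374 + 3
13: 4117 = 13·316 + 9
17: 4117 = 17·242 + 3
19: 4117 = 19·216 + 13
23: 4117 = 23·179

23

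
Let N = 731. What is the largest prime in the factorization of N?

731 = 17 · 43
43 is prime.
So 731 = 17 · 43; the largest prime factor is 43.

43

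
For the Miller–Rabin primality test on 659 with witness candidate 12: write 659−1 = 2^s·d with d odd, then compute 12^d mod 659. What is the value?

659 − 1 = 658 = 2^1 · 329, so d = 329.
12^1 ≡ 12 (mod 659)
12^2 ≡ 12^2 = 144 ≡ 144 (mod 659)
12^4 ≡ 144^2 = 20736 ≡ 307 (mod 659)
12^8 ≡ 307^2 = 94249 ≡ 12 (mod 659)
12^16 ≡ 12^2 = 144 ≡ 144 (mod 659)
12^32 ≡ 144^2 = 20736 ≡ 307 (mod 659)
12^64 ≡ 307^2 = 94249 ≡ 12 (mod 659)
12^128 ≡ 12^2 = 144 ≡ 144 (mod 659)
12^256 ≡ 144^2 = 20736 ≡ 307 (mod 659)
329 = 256 + 64 + 8 + 1 in binary powers of 2.
So 12^329 ≡ 307 · 12 · 12 · 12 ≡ 1 (mod 659).
Since 12^d ≡ 1 (mod 659), base 12 does not prove 659 composite.

1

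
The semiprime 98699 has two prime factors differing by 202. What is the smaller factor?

229

Since p = q + 202, we have 98699 = q(q + 202), so q² + 202q − 98699 = 0.
Discriminant: 202² + 4·98699 = 40804 + 394796 = 435600; √435600 = 660.
q = (−202 + 660)/2 = 229, and p = q + 202 = 431.
Check: 229 · 431 = 98699.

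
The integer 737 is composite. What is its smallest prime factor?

11

737 is odd.
Digit sum 17, not divisible by 3.
Ends in 7: not divisible by 5.
7: 737 = 7·105 + 2
11: 737 = 11·67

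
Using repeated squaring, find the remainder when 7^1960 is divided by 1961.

7^1 ≡ 7 (mod 1961)
7^2 ≡ 7^2 = 49 ≡ 49 (mod 1961)
7^4 ≡ 49^2 = 2401 ≡ 440 (mod 1961)
7^8 ≡ 440^2 = 193600 ≡ 1422 (mod 1961)
7^16 ≡ 1422^2 = 2022084 ≡ 293 (mod 1961)
7^32 ≡ 293^2 = 85849 ≡ 1526 (mod 1961)
7^64 ≡ 1526^2 = 2328676 ≡ 969 (mod 1961)
7^128 ≡ 969^2 = 938961 ≡ 1603 (mod 1961)
7^256 ≡ 1603^2 = 2569609 ≡ 699 (mod 1961)
7^512 ≡ 699^2 = 488601 ≡ 312 (mod 1961)
7^1024 ≡ 312^2 = 97344 ≡ 1255 (mod 1961)
1960 = 1024 + 512 + 256 + 128 + 32 + 8 in binary powers of 2.
So 7^1960 ≡ 1255 · 312 · 699 · 1603 · 1526 · 1422 ≡ 1255 (mod 1961).
Since 1255 ≠ 1, base 7 is a Fermat witness: 1961 is composite.

1255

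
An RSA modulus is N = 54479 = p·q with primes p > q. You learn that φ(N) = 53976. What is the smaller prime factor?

157

φ(n) = (p−1)(q−1) = n − (p+q) + 1, so p + q = 54479 − 53976 + 1 = 504.
p and q are the roots of t² − 504t + 54479 = 0.
Discriminant: 504² − 4·54479 = 254016 − 217916 = 36100; √36100 = 190.
q = (504 − 190)/2 = 157, p = (504 + 190)/2 = 347.
Check: 157 · 347 = 54479.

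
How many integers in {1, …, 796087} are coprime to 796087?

769080

Factor: 796087 = 59 · 103 · 131.
φ(796087) = (59−1) · (103−1) · (131−1) = 58 · 102 · 130 = 769080.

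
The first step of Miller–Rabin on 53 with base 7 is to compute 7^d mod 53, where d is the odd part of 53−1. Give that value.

52

53 − 1 = 52 = 2^2 · 13, so d = 13.
7^1 ≡ 7 (mod 53)
7^2 ≡ 7^2 = 49 ≡ 49 (mod 53)
7^4 ≡ 49^2 = 2401 ≡ 16 (mod 53)
7^8 ≡ 16^2 = 256 ≡ 44 (mod 53)
13 = 8 + 4 + 1 in binary powers of 2.
So 7^13 ≡ 44 · 16 · 7 ≡ 52 (mod 53).
Since 7^d ≡ 52 (mod 53), base 7 does not prove 53 composite.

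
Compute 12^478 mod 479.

1

12^1 ≡ 12 (mod 479)
12^2 ≡ 12^2 = 144 ≡ 144 (mod 479)
12^4 ≡ 144^2 = 20736 ≡ 139 (mod 479)
12^8 ≡ 139^2 = 19321 ≡ 161 (mod 479)
12^16 ≡ 161^2 = 25921 ≡ 55 (mod 479)
12^32 ≡ 55^2 = 3025 ≡ 151 (mod 479)
12^64 ≡ 151^2 = 22801 ≡ 288 (mod 479)
12^128 ≡ 288^2 = 82944 ≡ 77 (mod 479)
12^256 ≡ 77^2 = 5929 ≡ 181 (mod 479)
478 = 256 + 128 + 64 + 16 + 8 + 4 + 2 in binary powers of 2.
So 12^478 ≡ 181 · 77 · 288 · 55 · 161 · 139 · 144 ≡ 1 (mod 479).
Since the result is 1, base 12 gives no evidence that 479 is composite.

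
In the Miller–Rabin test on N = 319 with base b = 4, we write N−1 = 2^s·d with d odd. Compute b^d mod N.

212

319 − 1 = 318 = 2^1 · 159, so d = 159.
4^1 ≡ 4 (mod 319)
4^2 ≡ 4^2 = 16 ≡ 16 (mod 319)
4^4 ≡ 16^2 = 256 ≡ 256 (mod 319)
4^8 ≡ 256^2 = 65536 ≡ 141 (mod 319)
4^16 ≡ 141^2 = 19881 ≡ 103 (mod 319)
4^32 ≡ 103^2 = 10609 ≡ 82 (mod 319)
4^64 ≡ 82^2 = 6724 ≡ 25 (mod 319)
4^128 ≡ 25^2 = 625 ≡ 306 (mod 319)
159 = 128 + 16 + 8 + 4 + 2 + 1 in binary powers of 2.
So 4^159 ≡ 306 · 103 · 141 · 256 · 16 · 4 ≡ 212 (mod 319).
Squaring chain: 212; never reaches −1, so base 4 is a Miller–Rabin witness that 319 is composite.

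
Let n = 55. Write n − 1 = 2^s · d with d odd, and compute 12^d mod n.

23

55 − 1 = 54 = 2^1 · 27, so d = 27.
12^1 ≡ 12 (mod 55)
12^2 ≡ 12^2 = 144 ≡ 34 (mod 55)
12^4 ≡ 34^2 = 1156 ≡ 1 (mod 55)
12^8 ≡ 1^2 = 1 ≡ 1 (mod 55)
12^16 ≡ 1^2 = 1 ≡ 1 (mod 55)
27 = 16 + 8 + 2 + 1 in binary powers of 2.
So 12^27 ≡ 1 · 1 · 34 · 12 ≡ 23 (mod 55).
Squaring chain: 23; never reaches −1, so base 12 is a Miller–Rabin witness that 55 is composite.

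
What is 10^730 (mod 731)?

461

10^1 ≡ 10 (mod 731)
10^2 ≡ 10^2 = 100 ≡ 100 (mod 731)
10^4 ≡ 100^2 = 10000 ≡ 497 (mod 731)
10^8 ≡ 497^2 = 247009 ≡ 662 (mod 731)
10^16 ≡ 662^2 = 438244 ≡ 375 (mod 731)
10^32 ≡ 375^2 = 140625 ≡ 273 (mod 731)
10^64 ≡ 273^2 = 74529 ≡ 698 (mod 731)
10^128 ≡ 698^2 = 487204 ≡ 358 (mod 731)
10^256 ≡ 358^2 = 128164 ≡ 239 (mod 731)
10^512 ≡ 239^2 = 57121 ≡ 103 (mod 731)
730 = 512 + 128 + 64 + 16 + 8 + 2 in binary powers of 2.
So 10^730 ≡ 103 · 358 · 698 · 375 · 662 · 100 ≡ 461 (mod 731).
Since 461 ≠ 1, base 10 is a Fermat witness: 731 is composite.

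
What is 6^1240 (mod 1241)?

6^1 ≡ 6 (mod 1241)
6^2 ≡ 6^2 = 36 ≡ 36 (mod 1241)
6^4 ≡ 36^2 = 1296 ≡ 55 (mod 1241)
6^8 ≡ 55^2 = 3025 ≡ 543 (mod 1241)
6^16 ≡ 543^2 = 294849 ≡ 732 (mod 1241)
6^32 ≡ 732^2 = 535824 ≡ 953 (mod 1241)
6^64 ≡ 953^2 = 908209 ≡ 1038 (mod 1241)
6^128 ≡ 1038^2 = 1077444 ≡ 256 (mod 1241)
6^256 ≡ 256^2 = 65536 ≡ 1004 (mod 1241)
6^512 ≡ 1004^2 = 1008016 ≡ 324 (mod 1241)
6^1024 ≡ 324^2 = 104976 ≡ 732 (mod 1241)
1240 = 1024 + 128 + 64 + 16 + 8 in binary powers of 2.
So 6^1240 ≡ 732 · 256 · 1038 · 732 · 543 ≡ 951 (mod 1241).
Since 951 ≠ 1, base 6 is a Fermat witness: 1241 is composite.

951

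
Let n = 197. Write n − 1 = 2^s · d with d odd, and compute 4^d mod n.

197 − 1 = 196 = 2^2 · 49, so d = 49.
4^1 ≡ 4 (mod 197)
4^2 ≡ 4^2 = 16 ≡ 16 (mod 197)
4^4 ≡ 16^2 = 256 ≡ 59 (mod 197)
4^8 ≡ 59^2 = 3481 ≡ 132 (mod 197)
4^16 ≡ 132^2 = 17424 ≡ 88 (mod 197)
4^32 ≡ 88^2 = 7744 ≡ 61 (mod 197)
49 = 32 + 16 + 1 in binary powers of 2.
So 4^49 ≡ 61 · 88 · 4 ≡ 196 (mod 197).
Since 4^d ≡ 196 (mod 197), base 4 does not prove 197 composite.

196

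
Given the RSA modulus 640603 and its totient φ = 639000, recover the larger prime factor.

853

φ(n) = (p−1)(q−1) = n − (p+q) + 1, so p + q = 640603 − 639000 + 1 = 1604.
p and q are the roots of t² − 1604t + 640603 = 0.
Discriminant: 1604² − 4·640603 = 2572816 − 2562412 = 10404; √10404 = 102.
q = (1604 − 102)/2 = 751, p = (1604 + 102)/2 = 853.
Check: 751 · 853 = 640603.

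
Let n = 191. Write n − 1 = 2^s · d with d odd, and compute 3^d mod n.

1

191 − 1 = 190 = 2^1 · 95, so d = 95.
3^1 ≡ 3 (mod 191)
3^2 ≡ 3^2 = 9 ≡ 9 (mod 191)
3^4 ≡ 9^2 = 81 ≡ 81 (mod 191)
3^8 ≡ 81^2 = 6561 ≡ 67 (mod 191)
3^16 ≡ 67^2 = 4489 ≡ 96 (mod 191)
3^32 ≡ 96^2 = 9216 ≡ 48 (mod 191)
3^64 ≡ 48^2 = 2304 ≡ 12 (mod 191)
95 = 64 + 16 + 8 + 4 + 2 + 1 in binary powers of 2.
So 3^95 ≡ 12 · 96 · 67 · 81 · 9 · 3 ≡ 1 (mod 191).
Since 3^d ≡ 1 (mod 191), base 3 does not prove 191 composite.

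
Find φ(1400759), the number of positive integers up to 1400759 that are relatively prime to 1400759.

Factor: 1400759 = 71 · 109 · 181.
φ(1400759) = (71−1) · (109−1) · (181−1) = 70 · 108 · 180 = 1360800.

1360800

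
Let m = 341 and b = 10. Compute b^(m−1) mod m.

10^1 ≡ 10 (mod 341)
10^2 ≡ 10^2 = 100 ≡ 100 (mod 341)
10^4 ≡ 100^2 = 10000 ≡ 111 (mod 341)
10^8 ≡ 111^2 = 12321 ≡ 45 (mod 341)
10^16 ≡ 45^2 = 2025 ≡ 320 (mod 341)
10^32 ≡ 320^2 = 102400 ≡ 100 (mod 341)
10^64 ≡ 100^2 = 10000 ≡ 111 (mod 341)
10^128 ≡ 111^2 = 12321 ≡ 45 (mod 341)
10^256 ≡ 45^2 = 2025 ≡ 320 (mod 341)
340 = 256 + 64 + 16 + 4 in binary powers of 2.
So 10^340 ≡ 320 · 111 · 320 · 111 ≡ 67 (mod 341).
Since 67 ≠ 1, base 10 is a Fermat witness: 341 is composite.

67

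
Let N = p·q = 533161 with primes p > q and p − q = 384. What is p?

Since p = q + 384, we have 533161 = q(q + 384), so q² + 384q − 533161 = 0.
Discriminant: 384² + 4·533161 = 147456 + 2132644 = 2280100; √2280100 = 1510.
q = (−384 + 1510)/2 = 563, and p = q + 384 = 947.
Check: 563 · 947 = 533161.

947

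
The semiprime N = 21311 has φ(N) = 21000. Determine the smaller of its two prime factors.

101

φ(n) = (p−1)(q−1) = n − (p+q) + 1, so p + q = 21311 − 21000 + 1 = 312.
p and q are the roots of t² − 312t + 21311 = 0.
Discriminant: 312² − 4·21311 = 97344 − 85244 = 12100; √12100 = 110.
q = (312 − 110)/2 = 101, p = (312 + 110)/2 = 211.
Check: 101 · 211 = 21311.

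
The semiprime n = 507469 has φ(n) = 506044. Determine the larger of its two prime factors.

φ(n) = (p−1)(q−1) = n − (p+q) + 1, so p + q = 507469 − 506044 + 1 = 1426.
p and q are the roots of t² − 1426t + 507469 = 0.
Discriminant: 1426² − 4·507469 = 2033476 − 2029876 = 3600; √3600 = 60.
q = (1426 − 60)/2 = 683, p = (1426 + 60)/2 = 743.
Check: 683 · 743 = 507469.

743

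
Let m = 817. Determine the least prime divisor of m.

19

817 is odd.
Digit sum 16, not divisible by 3.
Ends in 7: not divisible by 5.
7: 817 = 7·116 + 5
11: 817 = 11·74 + 3
13: 817 = 13·62 + 11
17: 817 = 17·48 + 1
19: 817 = 19·43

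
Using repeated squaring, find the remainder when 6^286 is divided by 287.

162

6^1 ≡ 6 (mod 287)
6^2 ≡ 6^2 = 36 ≡ 36 (mod 287)
6^4 ≡ 36^2 = 1296 ≡ 148 (mod 287)
6^8 ≡ 148^2 = 21904 ≡ 92 (mod 287)
6^16 ≡ 92^2 = 8464 ≡ 141 (mod 287)
6^32 ≡ 141^2 = 19881 ≡ 78 (mod 287)
6^64 ≡ 78^2 = 6084 ≡ 57 (mod 287)
6^128 ≡ 57^2 = 3249 ≡ 92 (mod 287)
6^256 ≡ 92^2 = 8464 ≡ 141 (mod 287)
286 = 256 + 16 + 8 + 4 + 2 in binary powers of 2.
So 6^286 ≡ 141 · 141 · 92 · 148 · 36 ≡ 162 (mod 287).
Since 162 ≠ 1, base 6 is a Fermat witness: 287 is composite.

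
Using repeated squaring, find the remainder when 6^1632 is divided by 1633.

1549

6^1 ≡ 6 (mod 1633)
6^2 ≡ 6^2 = 36 ≡ 36 (mod 1633)
6^4 ≡ 36^2 = 1296 ≡ 1296 (mod 1633)
6^8 ≡ 1296^2 = 1679616 ≡ 892 (mod 1633)
6^16 ≡ 892^2 = 795664 ≡ 393 (mod 1633)
6^32 ≡ 393^2 = 154449 ≡ 947 (mod 1633)
6^64 ≡ 947^2 = 896809 ≡ 292 (mod 1633)
6^128 ≡ 292^2 = 85264 ≡ 348 (mod 1633)
6^256 ≡ 348^2 = 121104 ≡ 262 (mod 1633)
6^512 ≡ 262^2 = 68644 ≡ 58 (mod 1633)
6^1024 ≡ 58^2 = 3364 ≡ 98 (mod 1633)
1632 = 1024 + 512 + 64 + 32 in binary powers of 2.
So 6^1632 ≡ 98 · 58 · 292 · 947 ≡ 1549 (mod 1633).
Since 1549 ≠ 1, base 6 is a Fermat witness: 1633 is composite.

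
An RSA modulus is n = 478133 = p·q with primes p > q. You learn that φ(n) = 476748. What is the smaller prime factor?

φ(n) = (p−1)(q−1) = n − (p+q) + 1, so p + q = 478133 − 476748 + 1 = 1386.
p and q are the roots of t² − 1386t + 478133 = 0.
Discriminant: 1386² − 4·478133 = 1920996 − 1912532 = 8464; √8464 = 92.
q = (1386 − 92)/2 = 647, p = (1386 + 92)/2 = 739.
Check: 647 · 739 = 478133.

647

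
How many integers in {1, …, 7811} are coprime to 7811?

7632

Factor: 7811 = 73 · 107.
φ(7811) = (73−1) · (107−1) = 72 · 106 = 7632.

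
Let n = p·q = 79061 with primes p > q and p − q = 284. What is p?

457

Since p = q + 284, we have 79061 = q(q + 284), so q² + 284q − 79061 = 0.
Discriminant: 284² + 4·79061 = 80656 + 316244 = 396900; √396900 = 630.
q = (−284 + 630)/2 = 173, and p = q + 284 = 457.
Check: 173 · 457 = 79061.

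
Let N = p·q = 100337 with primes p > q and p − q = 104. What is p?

373

Since p = q + 104, we have 100337 = q(q + 104), so q² + 104q − 100337 = 0.
Discriminant: 104² + 4·100337 = 10816 + 401348 = 412164; √412164 = 642.
q = (−104 + 642)/2 = 269, and p = q + 104 = 373.
Check: 269 · 373 = 100337.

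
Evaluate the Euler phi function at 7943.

Factor: 7943 = 13^2 · 47.
φ(7943) = 13^1·(13−1) · (47−1) = 156 · 46 = 7176.

7176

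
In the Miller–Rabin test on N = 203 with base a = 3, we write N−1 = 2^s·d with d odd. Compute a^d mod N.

203 − 1 = 202 = 2^1 · 101, so d = 101.
3^1 ≡ 3 (mod 203)
3^2 ≡ 3^2 = 9 ≡ 9 (mod 203)
3^4 ≡ 9^2 = 81 ≡ 81 (mod 203)
3^8 ≡ 81^2 = 6561 ≡ 65 (mod 203)
3^16 ≡ 65^2 = 4225 ≡ 165 (mod 203)
3^32 ≡ 165^2 = 27225 ≡ 23 (mod 203)
3^64 ≡ 23^2 = 529 ≡ 123 (mod 203)
101 = 64 + 32 + 4 + 1 in binary powers of 2.
So 3^101 ≡ 123 · 23 · 81 · 3 ≡ 89 (mod 203).
Squaring chain: 89; never reaches −1, so base 3 is a Miller–Rabin witness that 203 is composite.

89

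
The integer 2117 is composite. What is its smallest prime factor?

2117 is odd.
Digit sum 11, not divisible by 3.
Ends in 7: not divisible by 5.
7: 2117 = 7·302 + 3
11: 2117 = 11·192 + 5
13: 2117 = 13·162 + 11
17: 2117 = 17·124 + 9
19: 2117 = 19·111 + 8
23: 2117 = 23·92 + 1
29: 2117 = 29·73

29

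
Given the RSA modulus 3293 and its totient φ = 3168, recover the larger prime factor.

φ(n) = (p−1)(q−1) = n − (p+q) + 1, so p + q = 3293 − 3168 + 1 = 126.
p and q are the roots of t² − 126t + 3293 = 0.
Discriminant: 126² − 4·3293 = 15876 − 13172 = 2704; √2704 = 52.
q = (126 − 52)/2 = 37, p = (126 + 52)/2 = 89.
Check: 37 · 89 = 3293.

89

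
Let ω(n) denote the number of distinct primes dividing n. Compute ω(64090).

64090 = 2 · 32045
32045 = 5 · 6409
6409 = 13 · 493
493 = 17 · 29
64090 = 2 · 5 · 13 · 17 · 29, which has 5 distinct prime factors.

5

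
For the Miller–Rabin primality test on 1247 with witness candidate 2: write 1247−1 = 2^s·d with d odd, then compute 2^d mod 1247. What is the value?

1247 − 1 = 1246 = 2^1 · 623, so d = 623.
2^1 ≡ 2 (mod 1247)
2^2 ≡ 2^2 = 4 ≡ 4 (mod 1247)
2^4 ≡ 4^2 = 16 ≡ 16 (mod 1247)
2^8 ≡ 16^2 = 256 ≡ 256 (mod 1247)
2^16 ≡ 256^2 = 65536 ≡ 692 (mod 1247)
2^32 ≡ 692^2 = 478864 ≡ 16 (mod 1247)
2^64 ≡ 16^2 = 256 ≡ 256 (mod 1247)
2^128 ≡ 256^2 = 65536 ≡ 692 (mod 1247)
2^256 ≡ 692^2 = 478864 ≡ 16 (mod 1247)
2^512 ≡ 16^2 = 256 ≡ 256 (mod 1247)
623 = 512 + 64 + 32 + 8 + 4 + 2 + 1 in binary powers of 2.
So 2^623 ≡ 256 · 256 · 16 · 256 · 16 · 4 · 2 ≡ 128 (mod 1247).
Squaring chain: 128; never reaches −1, so base 2 is a Miller–Rabin witness that 1247 is composite.

128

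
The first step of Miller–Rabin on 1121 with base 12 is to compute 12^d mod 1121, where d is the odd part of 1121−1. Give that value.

1121 − 1 = 1120 = 2^5 · 35, so d = 35.
12^1 ≡ 12 (mod 1121)
12^2 ≡ 12^2 = 144 ≡ 144 (mod 1121)
12^4 ≡ 144^2 = 20736 ≡ 558 (mod 1121)
12^8 ≡ 558^2 = 311364 ≡ 847 (mod 1121)
12^16 ≡ 847^2 = 717409 ≡ 1090 (mod 1121)
12^32 ≡ 1090^2 = 1188100 ≡ 961 (mod 1121)
35 = 32 + 2 + 1 in binary powers of 2.
So 12^35 ≡ 961 · 144 · 12 ≡ 407 (mod 1121).
Squaring chain: 407 → 862 → 942 → 653 → 429; never reaches −1, so base 12 is a Miller–Rabin witness that 1121 is composite.

407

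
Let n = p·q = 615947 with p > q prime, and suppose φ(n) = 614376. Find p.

829

φ(n) = (p−1)(q−1) = n − (p+q) + 1, so p + q = 615947 − 614376 + 1 = 1572.
p and q are the roots of t² − 1572t + 615947 = 0.
Discriminant: 1572² − 4·615947 = 2471184 − 2463788 = 7396; √7396 = 86.
q = (1572 − 86)/2 = 743, p = (1572 + 86)/2 = 829.
Check: 743 · 829 = 615947.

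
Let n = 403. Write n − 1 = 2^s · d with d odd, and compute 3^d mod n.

403 − 1 = 402 = 2^1 · 201, so d = 201.
3^1 ≡ 3 (mod 403)
3^2 ≡ 3^2 = 9 ≡ 9 (mod 403)
3^4 ≡ 9^2 = 81 ≡ 81 (mod 403)
3^8 ≡ 81^2 = 6561 ≡ 113 (mod 403)
3^16 ≡ 113^2 = 12769 ≡ 276 (mod 403)
3^32 ≡ 276^2 = 76176 ≡ 9 (mod 403)
3^64 ≡ 9^2 = 81 ≡ 81 (mod 403)
3^128 ≡ 81^2 = 6561 ≡ 113 (mod 403)
201 = 128 + 64 + 8 + 1 in binary powers of 2.
So 3^201 ≡ 113 · 81 · 113 · 3 ≡ 170 (mod 403).
Squaring chain: 170; never reaches −1, so base 3 is a Miller–Rabin witness that 403 is composite.

170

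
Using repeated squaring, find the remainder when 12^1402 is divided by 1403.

225

12^1 ≡ 12 (mod 1403)
12^2 ≡ 12^2 = 144 ≡ 144 (mod 1403)
12^4 ≡ 144^2 = 20736 ≡ 1094 (mod 1403)
12^8 ≡ 1094^2 = 1196836 ≡ 77 (mod 1403)
12^16 ≡ 77^2 = 5929 ≡ 317 (mod 1403)
12^32 ≡ 317^2 = 100489 ≡ 876 (mod 1403)
12^64 ≡ 876^2 = 767376 ≡ 1338 (mod 1403)
12^128 ≡ 1338^2 = 1790244 ≡ 16 (mod 1403)
12^256 ≡ 16^2 = 256 ≡ 256 (mod 1403)
12^512 ≡ 256^2 = 65536 ≡ 998 (mod 1403)
12^1024 ≡ 998^2 = 996004 ≡ 1277 (mod 1403)
1402 = 1024 + 256 + 64 + 32 + 16 + 8 + 2 in binary powers of 2.
So 12^1402 ≡ 1277 · 256 · 1338 · 876 · 317 · 77 · 144 ≡ 225 (mod 1403).
Since 225 ≠ 1, base 12 is a Fermat witness: 1403 is composite.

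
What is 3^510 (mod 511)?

3^1 ≡ 3 (mod 511)
3^2 ≡ 3^2 = 9 ≡ 9 (mod 511)
3^4 ≡ 9^2 = 81 ≡ 81 (mod 511)
3^8 ≡ 81^2 = 6561 ≡ 429 (mod 511)
3^16 ≡ 429^2 = 184041 ≡ 81 (mod 511)
3^32 ≡ 81^2 = 6561 ≡ 429 (mod 511)
3^64 ≡ 429^2 = 184041 ≡ 81 (mod 511)
3^128 ≡ 81^2 = 6561 ≡ 429 (mod 511)
3^256 ≡ 429^2 = 184041 ≡ 81 (mod 511)
510 = 256 + 128 + 64 + 32 + 16 + 8 + 4 + 2 in binary powers of 2.
So 3^510 ≡ 81 · 429 · 81 · 429 · 81 · 429 · 81 · 9 ≡ 218 (mod 511).
Since 218 ≠ 1, base 3 is a Fermat witness: 511 is composite.

218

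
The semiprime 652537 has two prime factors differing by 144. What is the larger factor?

Since p = q + 144, we have 652537 = q(q + 144), so q² + 144q − 652537 = 0.
Discriminant: 144² + 4·652537 = 20736 + 2610148 = 2630884; √2630884 = 1622.
q = (−144 + 1622)/2 = 739, and p = q + 144 = 883.
Check: 739 · 883 = 652537.

883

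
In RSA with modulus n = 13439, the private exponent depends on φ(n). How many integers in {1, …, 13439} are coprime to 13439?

13200

Factor: 13439 = 89 · 151.
φ(13439) = (89−1) · (151−1) = 88 · 150 = 13200.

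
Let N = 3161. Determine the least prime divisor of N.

29

3161 is odd.
Digit sum 11, not divisible by 3.
Ends in 1: not divisible by 5.
7: 3161 = 7·451 + 4
11: 3161 = 11·287 + 4
13: 3161 = 13·243 + 2
17: 3161 = 17·185 + 16
19: 3161 = 19·166 + 7
23: 3161 = 23·137 + 10
29: 3161 = 29·109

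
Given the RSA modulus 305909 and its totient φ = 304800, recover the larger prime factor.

601

φ(n) = (p−1)(q−1) = n − (p+q) + 1, so p + q = 305909 − 304800 + 1 = 1110.
p and q are the roots of t² − 1110t + 305909 = 0.
Discriminant: 1110² − 4·305909 = 1232100 − 1223636 = 8464; √8464 = 92.
q = (1110 − 92)/2 = 509, p = (1110 + 92)/2 = 601.
Check: 509 · 601 = 305909.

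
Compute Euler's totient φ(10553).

Factor: 10553 = 61 · 173.
φ(10553) = (61−1) · (173−1) = 60 · 172 = 10320.

10320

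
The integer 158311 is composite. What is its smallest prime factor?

158311 is odd.
Digit sum 19, not divisible by 3.
Ends in 1: not divisible by 5.
7: 158311 = 7·22615 + 6
11: 158311 = 11·14391 + 10
13: 158311 = 13·12177 + 10
17: 158311 = 17·9312 + 7
19: 158311 = 19·8332 + 3
23: 158311 = 23·6883 + 2
29: 158311 = 29·5459

29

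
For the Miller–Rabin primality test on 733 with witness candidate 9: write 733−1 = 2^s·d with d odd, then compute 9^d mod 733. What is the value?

733 − 1 = 732 = 2^2 · 183, so d = 183.
9^1 ≡ 9 (mod 733)
9^2 ≡ 9^2 = 81 ≡ 81 (mod 733)
9^4 ≡ 81^2 = 6561 ≡ 697 (mod 733)
9^8 ≡ 697^2 = 485809 ≡ 563 (mod 733)
9^16 ≡ 563^2 = 316969 ≡ 313 (mod 733)
9^32 ≡ 313^2 = 97969 ≡ 480 (mod 733)
9^64 ≡ 480^2 = 230400 ≡ 238 (mod 733)
9^128 ≡ 238^2 = 56644 ≡ 203 (mod 733)
183 = 128 + 32 + 16 + 4 + 2 + 1 in binary powers of 2.
So 9^183 ≡ 203 · 480 · 313 · 697 · 81 · 9 ≡ 1 (mod 733).
Since 9^d ≡ 1 (mod 733), base 9 does not prove 733 composite.

1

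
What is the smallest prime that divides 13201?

13201 is odd.
Digit sum 7, not divisible by 3.
Ends in 1: not divisible by 5.
7: 13201 = 7·1885 + 6
11: 13201 = 11·1200 + 1
13: 13201 = 13·1015 + 6
17: 13201 = 17·776 + 9
19: 13201 = 19·694 + 15
23: 13201 = 23·573 + 22
29: 13201 = 29·455 + 6
31: 13201 = 31·425 + 26
37: 13201 = 37·356 + 29
41: 13201 = 41·321 + 40
43: 13201 = 43·307

43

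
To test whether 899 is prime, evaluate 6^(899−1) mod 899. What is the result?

6^1 ≡ 6 (mod 899)
6^2 ≡ 6^2 = 36 ≡ 36 (mod 899)
6^4 ≡ 36^2 = 1296 ≡ 397 (mod 899)
6^8 ≡ 397^2 = 157609 ≡ 284 (mod 899)
6^16 ≡ 284^2 = 80656 ≡ 645 (mod 899)
6^32 ≡ 645^2 = 416025 ≡ 687 (mod 899)
6^64 ≡ 687^2 = 471969 ≡ 893 (mod 899)
6^128 ≡ 893^2 = 797449 ≡ 36 (mod 899)
6^256 ≡ 36^2 = 1296 ≡ 397 (mod 899)
6^512 ≡ 397^2 = 157609 ≡ 284 (mod 899)
898 = 512 + 256 + 128 + 2 in binary powers of 2.
So 6^898 ≡ 284 · 397 · 36 · 36 ≡ 645 (mod 899).
Since 645 ≠ 1, base 6 is a Fermat witness: 899 is composite.

645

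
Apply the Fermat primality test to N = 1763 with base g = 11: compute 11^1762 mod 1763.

1392

11^1 ≡ 11 (mod 1763)
11^2 ≡ 11^2 = 121 ≡ 121 (mod 1763)
11^4 ≡ 121^2 = 14641 ≡ 537 (mod 1763)
11^8 ≡ 537^2 = 288369 ≡ 1000 (mod 1763)
11^16 ≡ 1000^2 = 1000000 ≡ 379 (mod 1763)
11^32 ≡ 379^2 = 143641 ≡ 838 (mod 1763)
11^64 ≡ 838^2 = 702244 ≡ 570 (mod 1763)
11^128 ≡ 570^2 = 324900 ≡ 508 (mod 1763)
11^256 ≡ 508^2 = 258064 ≡ 666 (mod 1763)
11^512 ≡ 666^2 = 443556 ≡ 1043 (mod 1763)
11^1024 ≡ 1043^2 = 1087849 ≡ 78 (mod 1763)
1762 = 1024 + 512 + 128 + 64 + 32 + 2 in binary powers of 2.
So 11^1762 ≡ 78 · 1043 · 508 · 570 · 838 · 121 ≡ 1392 (mod 1763).
Since 1392 ≠ 1, base 11 is a Fermat witness: 1763 is composite.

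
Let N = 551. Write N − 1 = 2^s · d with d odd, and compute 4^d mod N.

245

551 − 1 = 550 = 2^1 · 275, so d = 275.
4^1 ≡ 4 (mod 551)
4^2 ≡ 4^2 = 16 ≡ 16 (mod 551)
4^4 ≡ 16^2 = 256 ≡ 256 (mod 551)
4^8 ≡ 256^2 = 65536 ≡ 518 (mod 551)
4^16 ≡ 518^2 = 268324 ≡ 538 (mod 551)
4^32 ≡ 538^2 = 289444 ≡ 169 (mod 551)
4^64 ≡ 169^2 = 28561 ≡ 460 (mod 551)
4^128 ≡ 460^2 = 211600 ≡ 16 (mod 551)
4^256 ≡ 16^2 = 256 ≡ 256 (mod 551)
275 = 256 + 16 + 2 + 1 in binary powers of 2.
So 4^275 ≡ 256 · 538 · 16 · 4 ≡ 245 (mod 551).
Squaring chain: 245; never reaches −1, so base 4 is a Miller–Rabin witness that 551 is composite.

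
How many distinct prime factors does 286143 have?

5

286143 = 3 · 95381
95381 = 11 · 8671
8671 = 13 · 667
667 = 23 · 29
286143 = 3 · 11 · 13 · 23 · 29, which has 5 distinct prime factors.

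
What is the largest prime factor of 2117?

73

2117 = 29 · 73
73 is prime.
So 2117 = 29 · 73; the largest prime factor is 73.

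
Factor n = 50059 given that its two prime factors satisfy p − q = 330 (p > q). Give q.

113

Since p = q + 330, we have 50059 = q(q + 330), so q² + 330q − 50059 = 0.
Discriminant: 330² + 4·50059 = 108900 + 200236 = 309136; √309136 = 556.
q = (−330 + 556)/2 = 113, and p = q + 330 = 443.
Check: 113 · 443 = 50059.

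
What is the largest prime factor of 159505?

159505 = 5 · 31901
31901 = 19 · 1679
1679 = 23 · 73
73 is prime.
So 159505 = 5 · 19 · 23 · 73; the largest prime factor is 73.

73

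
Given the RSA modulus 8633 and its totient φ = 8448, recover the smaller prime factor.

φ(n) = (p−1)(q−1) = n − (p+q) + 1, so p + q = 8633 − 8448 + 1 = 186.
p and q are the roots of t² − 186t + 8633 = 0.
Discriminant: 186² − 4·8633 = 34596 − 34532 = 64; √64 = 8.
q = (186 − 8)/2 = 89, p = (186 + 8)/2 = 97.
Check: 89 · 97 = 8633.

89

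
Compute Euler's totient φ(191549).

179280

Factor: 191549 = 31 · 37 · 167.
φ(191549) = (31−1) · (37−1) · (167−1) = 30 · 36 · 166 = 179280.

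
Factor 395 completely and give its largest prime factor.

395 = 5 · 79
79 is prime.
So 395 = 5 · 79; the largest prime factor is 79.

79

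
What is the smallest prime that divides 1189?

29

1189 is odd.
Digit sum 19, not divisible by 3.
Ends in 9: not divisible by 5.
7: 1189 = 7·169 + 6
11: 1189 = 11·108 + 1
13: 1189 = 13·91 + 6
17: 1189 = 17·69 + 16
19: 1189 = 19·62 + 11
23: 1189 = 23·51 + 16
29: 1189 = 29·41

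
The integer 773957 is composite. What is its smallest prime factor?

773957 is odd.
Digit sum 38, not divisible by 3.
Ends in 7: not divisible by 5.
7: 773957 = 7·110565 + 2
11: 773957 = 11·70359 + 8
13: 773957 = 13·59535 + 2
17: 773957 = 17·45526 + 15
19: 773957 = 19·40734 + 11
23: 773957 = 23·33650 + 7
29: 773957 = 29·26688 + 5
31: 773957 = 31·24966 + 11
37: 773957 = 37·20917 + 28
41: 773957 = 41·18877

41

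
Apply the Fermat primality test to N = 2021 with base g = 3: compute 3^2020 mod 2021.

3^1 ≡ 3 (mod 2021)
3^2 ≡ 3^2 = 9 ≡ 9 (mod 2021)
3^4 ≡ 9^2 = 81 ≡ 81 (mod 2021)
3^8 ≡ 81^2 = 6561 ≡ 498 (mod 2021)
3^16 ≡ 498^2 = 248004 ≡ 1442 (mod 2021)
3^32 ≡ 1442^2 = 2079364 ≡ 1776 (mod 2021)
3^64 ≡ 1776^2 = 3154176 ≡ 1416 (mod 2021)
3^128 ≡ 1416^2 = 2005056 ≡ 224 (mod 2021)
3^256 ≡ 224^2 = 50176 ≡ 1672 (mod 2021)
3^512 ≡ 1672^2 = 2795584 ≡ 541 (mod 2021)
3^1024 ≡ 541^2 = 292681 ≡ 1657 (mod 2021)
2020 = 1024 + 512 + 256 + 128 + 64 + 32 + 4 in binary powers of 2.
So 3^2020 ≡ 1657 · 541 · 1672 · 224 · 1416 · 1776 · 81 ≡ 253 (mod 2021).
Since 253 ≠ 1, base 3 is a Fermat witness: 2021 is composite.

253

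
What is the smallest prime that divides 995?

995 is odd.
Digit sum 23, not divisible by 3.
Ends in 5: divisible by 5.

5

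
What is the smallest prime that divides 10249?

37

10249 is odd.
Digit sum 16, not divisible by 3.
Ends in 9: not divisible by 5.
7: 10249 = 7·1464 + 1
11: 10249 = 11·931 + 8
13: 10249 = 13·788 + 5
17: 10249 = 17·602 + 15
19: 10249 = 19·539 + 8
23: 10249 = 23·445 + 14
29: 10249 = 29·353 + 12
31: 10249 = 31·330 + 19
37: 10249 = 37·277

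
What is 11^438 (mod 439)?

1

11^1 ≡ 11 (mod 439)
11^2 ≡ 11^2 = 121 ≡ 121 (mod 439)
11^4 ≡ 121^2 = 14641 ≡ 154 (mod 439)
11^8 ≡ 154^2 = 23716 ≡ 10 (mod 439)
11^16 ≡ 10^2 = 100 ≡ 100 (mod 439)
11^32 ≡ 100^2 = 10000 ≡ 342 (mod 439)
11^64 ≡ 342^2 = 116964 ≡ 190 (mod 439)
11^128 ≡ 190^2 = 36100 ≡ 102 (mod 439)
11^256 ≡ 102^2 = 10404 ≡ 307 (mod 439)
438 = 256 + 128 + 32 + 16 + 4 + 2 in binary powers of 2.
So 11^438 ≡ 307 · 102 · 342 · 100 · 154 · 121 ≡ 1 (mod 439).
Since the result is 1, base 11 gives no evidence that 439 is composite.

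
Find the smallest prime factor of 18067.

18067 is odd.
Digit sum 22, not divisible by 3.
Ends in 7: not divisible by 5.
7: 18067 = 7·2581

7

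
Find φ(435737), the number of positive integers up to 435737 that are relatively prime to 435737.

417312

Factor: 435737 = 47 · 73 · 127.
φ(435737) = (47−1) · (73−1) · (127−1) = 46 · 72 · 126 = 417312.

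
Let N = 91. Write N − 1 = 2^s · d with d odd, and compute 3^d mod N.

91 − 1 = 90 = 2^1 · 45, so d = 45.
3^1 ≡ 3 (mod 91)
3^2 ≡ 3^2 = 9 ≡ 9 (mod 91)
3^4 ≡ 9^2 = 81 ≡ 81 (mod 91)
3^8 ≡ 81^2 = 6561 ≡ 9 (mod 91)
3^16 ≡ 9^2 = 81 ≡ 81 (mod 91)
3^32 ≡ 81^2 = 6561 ≡ 9 (mod 91)
45 = 32 + 8 + 4 + 1 in binary powers of 2.
So 3^45 ≡ 9 · 9 · 81 · 3 ≡ 27 (mod 91).
Squaring chain: 27; never reaches −1, so base 3 is a Miller–Rabin witness that 91 is composite.

27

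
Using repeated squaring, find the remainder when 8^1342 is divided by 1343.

38

8^1 ≡ 8 (mod 1343)
8^2 ≡ 8^2 = 64 ≡ 64 (mod 1343)
8^4 ≡ 64^2 = 4096 ≡ 67 (mod 1343)
8^8 ≡ 67^2 = 4489 ≡ 460 (mod 1343)
8^16 ≡ 460^2 = 211600 ≡ 749 (mod 1343)
8^32 ≡ 749^2 = 561001 ≡ 970 (mod 1343)
8^64 ≡ 970^2 = 940900 ≡ 800 (mod 1343)
8^128 ≡ 800^2 = 640000 ≡ 732 (mod 1343)
8^256 ≡ 732^2 = 535824 ≡ 1310 (mod 1343)
8^512 ≡ 1310^2 = 1716100 ≡ 1089 (mod 1343)
8^1024 ≡ 1089^2 = 1185921 ≡ 52 (mod 1343)
1342 = 1024 + 256 + 32 + 16 + 8 + 4 + 2 in binary powers of 2.
So 8^1342 ≡ 52 · 1310 · 970 · 749 · 460 · 67 · 64 ≡ 38 (mod 1343).
Since 38 ≠ 1, base 8 is a Fermat witness: 1343 is composite.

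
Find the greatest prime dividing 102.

17

102 = 2 · 51
51 = 3 · 17
17 is prime.
So 102 = 2 · 3 · 17; the largest prime factor is 17.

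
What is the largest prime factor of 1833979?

1833979 = 7 · 261997
261997 = 37 · 7081
7081 = 73 · 97
97 is prime.
So 1833979 = 7 · 37 · 73 · 97; the largest prime factor is 97.

97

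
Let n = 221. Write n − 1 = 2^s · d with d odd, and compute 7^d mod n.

221 − 1 = 220 = 2^2 · 55, so d = 55.
7^1 ≡ 7 (mod 221)
7^2 ≡ 7^2 = 49 ≡ 49 (mod 221)
7^4 ≡ 49^2 = 2401 ≡ 191 (mod 221)
7^8 ≡ 191^2 = 36481 ≡ 16 (mod 221)
7^16 ≡ 16^2 = 256 ≡ 35 (mod 221)
7^32 ≡ 35^2 = 1225 ≡ 120 (mod 221)
55 = 32 + 16 + 4 + 2 + 1 in binary powers of 2.
So 7^55 ≡ 120 · 35 · 191 · 49 · 7 ≡ 97 (mod 221).
Squaring chain: 97 → 127; never reaches −1, so base 7 is a Miller–Rabin witness that 221 is composite.

97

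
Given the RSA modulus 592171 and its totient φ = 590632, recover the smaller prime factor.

743

φ(n) = (p−1)(q−1) = n − (p+q) + 1, so p + q = 592171 − 590632 + 1 = 1540.
p and q are the roots of t² − 1540t + 592171 = 0.
Discriminant: 1540² − 4·592171 = 2371600 − 2368684 = 2916; √2916 = 54.
q = (1540 − 54)/2 = 743, p = (1540 + 54)/2 = 797.
Check: 743 · 797 = 592171.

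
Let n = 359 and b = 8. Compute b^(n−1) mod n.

8^1 ≡ 8 (mod 359)
8^2 ≡ 8^2 = 64 ≡ 64 (mod 359)
8^4 ≡ 64^2 = 4096 ≡ 147 (mod 359)
8^8 ≡ 147^2 = 21609 ≡ 69 (mod 359)
8^16 ≡ 69^2 = 4761 ≡ 94 (mod 359)
8^32 ≡ 94^2 = 8836 ≡ 220 (mod 359)
8^64 ≡ 220^2 = 48400 ≡ 294 (mod 359)
8^128 ≡ 294^2 = 86436 ≡ 276 (mod 359)
8^256 ≡ 276^2 = 76176 ≡ 68 (mod 359)
358 = 256 + 64 + 32 + 4 + 2 in binary powers of 2.
So 8^358 ≡ 68 · 294 · 220 · 147 · 64 ≡ 1 (mod 359).
Since the result is 1, base 8 gives no evidence that 359 is composite.

1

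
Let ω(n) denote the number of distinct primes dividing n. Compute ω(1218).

4

1218 = 2 · 609
609 = 3 · 203
203 = 7 · 29
1218 = 2 · 3 · 7 · 29, which has 4 distinct prime factors.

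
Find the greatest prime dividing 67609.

97

67609 = 17 · 3977
3977 = 41 · 97
97 is prime.
So 67609 = 17 · 41 · 97; the largest prime factor is 97.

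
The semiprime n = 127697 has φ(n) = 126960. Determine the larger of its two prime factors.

φ(n) = (p−1)(q−1) = n − (p+q) + 1, so p + q = 127697 − 126960 + 1 = 738.
p and q are the roots of t² − 738t + 127697 = 0.
Discriminant: 738² − 4·127697 = 544644 − 510788 = 33856; √33856 = 184.
q = (738 − 184)/2 = 277, p = (738 + 184)/2 = 461.
Check: 277 · 461 = 127697.

461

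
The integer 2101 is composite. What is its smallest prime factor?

11

2101 is odd.
Digit sum 4, not divisible by 3.
Ends in 1: not divisible by 5.
7: 2101 = 7·300 + 1
11: 2101 = 11·191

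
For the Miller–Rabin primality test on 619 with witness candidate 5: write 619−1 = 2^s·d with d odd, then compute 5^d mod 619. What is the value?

619 − 1 = 618 = 2^1 · 309, so d = 309.
5^1 ≡ 5 (mod 619)
5^2 ≡ 5^2 = 25 ≡ 25 (mod 619)
5^4 ≡ 25^2 = 625 ≡ 6 (mod 619)
5^8 ≡ 6^2 = 36 ≡ 36 (mod 619)
5^16 ≡ 36^2 = 1296 ≡ 58 (mod 619)
5^32 ≡ 58^2 = 3364 ≡ 269 (mod 619)
5^64 ≡ 269^2 = 72361 ≡ 557 (mod 619)
5^128 ≡ 557^2 = 310249 ≡ 130 (mod 619)
5^256 ≡ 130^2 = 16900 ≡ 187 (mod 619)
309 = 256 + 32 + 16 + 4 + 1 in binary powers of 2.
So 5^309 ≡ 187 · 269 · 58 · 6 · 5 ≡ 1 (mod 619).
Since 5^d ≡ 1 (mod 619), base 5 does not prove 619 composite.

1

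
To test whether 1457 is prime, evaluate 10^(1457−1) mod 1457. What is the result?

754

10^1 ≡ 10 (mod 1457)
10^2 ≡ 10^2 = 100 ≡ 100 (mod 1457)
10^4 ≡ 100^2 = 10000 ≡ 1258 (mod 1457)
10^8 ≡ 1258^2 = 1582564 ≡ 262 (mod 1457)
10^16 ≡ 262^2 = 68644 ≡ 165 (mod 1457)
10^32 ≡ 165^2 = 27225 ≡ 999 (mod 1457)
10^64 ≡ 999^2 = 998001 ≡ 1413 (mod 1457)
10^128 ≡ 1413^2 = 1996569 ≡ 479 (mod 1457)
10^256 ≡ 479^2 = 229441 ≡ 692 (mod 1457)
10^512 ≡ 692^2 = 478864 ≡ 968 (mod 1457)
10^1024 ≡ 968^2 = 937024 ≡ 173 (mod 1457)
1456 = 1024 + 256 + 128 + 32 + 16 in binary powers of 2.
So 10^1456 ≡ 173 · 692 · 479 · 999 · 165 ≡ 754 (mod 1457).
Since 754 ≠ 1, base 10 is a Fermat witness: 1457 is composite.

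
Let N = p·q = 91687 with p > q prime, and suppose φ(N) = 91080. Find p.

331

φ(n) = (p−1)(q−1) = n − (p+q) + 1, so p + q = 91687 − 91080 + 1 = 608.
p and q are the roots of t² − 608t + 91687 = 0.
Discriminant: 608² − 4·91687 = 369664 − 366748 = 2916; √2916 = 54.
q = (608 − 54)/2 = 277, p = (608 + 54)/2 = 331.
Check: 277 · 331 = 91687.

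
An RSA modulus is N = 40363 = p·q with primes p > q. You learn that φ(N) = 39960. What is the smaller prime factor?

φ(n) = (p−1)(q−1) = n − (p+q) + 1, so p + q = 40363 − 39960 + 1 = 404.
p and q are the roots of t² − 404t + 40363 = 0.
Discriminant: 404² − 4·40363 = 163216 − 161452 = 1764; √1764 = 42.
q = (404 − 42)/2 = 181, p = (404 + 42)/2 = 223.
Check: 181 · 223 = 40363.

181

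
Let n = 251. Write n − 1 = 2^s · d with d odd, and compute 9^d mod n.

1

251 − 1 = 250 = 2^1 · 125, so d = 125.
9^1 ≡ 9 (mod 251)
9^2 ≡ 9^2 = 81 ≡ 81 (mod 251)
9^4 ≡ 81^2 = 6561 ≡ 35 (mod 251)
9^8 ≡ 35^2 = 1225 ≡ 221 (mod 251)
9^16 ≡ 221^2 = 48841 ≡ 147 (mod 251)
9^32 ≡ 147^2 = 21609 ≡ 23 (mod 251)
9^64 ≡ 23^2 = 529 ≡ 27 (mod 251)
125 = 64 + 32 + 16 + 8 + 4 + 1 in binary powers of 2.
So 9^125 ≡ 27 · 23 · 147 · 221 · 35 · 9 ≡ 1 (mod 251).
Since 9^d ≡ 1 (mod 251), base 9 does not prove 251 composite.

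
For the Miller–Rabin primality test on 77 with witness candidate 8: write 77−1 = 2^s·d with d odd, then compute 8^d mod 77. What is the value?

77 − 1 = 76 = 2^2 · 19, so d = 19.
8^1 ≡ 8 (mod 77)
8^2 ≡ 8^2 = 64 ≡ 64 (mod 77)
8^4 ≡ 64^2 = 4096 ≡ 15 (mod 77)
8^8 ≡ 15^2 = 225 ≡ 71 (mod 77)
8^16 ≡ 71^2 = 5041 ≡ 36 (mod 77)
19 = 16 + 2 + 1 in binary powers of 2.
So 8^19 ≡ 36 · 64 · 8 ≡ 29 (mod 77).
Squaring chain: 29 → 71; never reaches −1, so base 8 is a Miller–Rabin witness that 77 is composite.

29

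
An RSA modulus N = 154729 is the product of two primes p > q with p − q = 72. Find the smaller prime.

359

Since p = q + 72, we have 154729 = q(q + 72), so q² + 72q − 154729 = 0.
Discriminant: 72² + 4·154729 = 5184 + 618916 = 624100; √624100 = 790.
q = (−72 + 790)/2 = 359, and p = q + 72 = 431.
Check: 359 · 431 = 154729.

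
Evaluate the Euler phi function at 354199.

Factor: 354199 = 41 · 53 · 163.
φ(354199) = (41−1) · (53−1) · (163−1) = 40 · 52 · 162 = 336960.

336960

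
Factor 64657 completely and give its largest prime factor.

83

64657 = 19 · 3403
3403 = 41 · 83
83 is prime.
So 64657 = 19 · 41 · 83; the largest prime factor is 83.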